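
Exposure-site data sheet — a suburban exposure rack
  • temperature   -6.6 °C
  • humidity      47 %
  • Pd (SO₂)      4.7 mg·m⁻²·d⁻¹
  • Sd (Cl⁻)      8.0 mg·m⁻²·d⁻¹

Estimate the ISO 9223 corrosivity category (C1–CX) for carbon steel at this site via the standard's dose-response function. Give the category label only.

carbon steel: f(T) = +0.150·(T−10) [T≤10 °C] = -2.4900
  sulphur-dioxide contribution → 0.8401 μm/a
  chloride contribution → 1.341 μm/a
  total first-year rate 2.181 μm/a
ISO 9223 Table 2 (carbon steel): 1.3 < 2.18 ≤ 25 μm/a ⇒ C2

C2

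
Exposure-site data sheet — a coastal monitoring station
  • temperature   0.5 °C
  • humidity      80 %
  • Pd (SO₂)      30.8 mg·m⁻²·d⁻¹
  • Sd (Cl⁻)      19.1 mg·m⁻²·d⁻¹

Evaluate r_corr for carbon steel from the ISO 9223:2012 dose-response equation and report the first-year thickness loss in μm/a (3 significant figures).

r_corr = 21.6 μm/a

carbon steel: T≤10 °C ⇒ hinge +0.150·(0.5−10) = -1.4250
  Pd branch = 1.77·Pd^0.52·e^(0.02·RH+f) = 12.53 μm/a
  Cl⁻ term: 0.102·19.1^0.62·exp(0.033·80+0.04·0.5) = 9.08
  sum: 12.53 + 9.08 → r_corr = 21.61 μm/a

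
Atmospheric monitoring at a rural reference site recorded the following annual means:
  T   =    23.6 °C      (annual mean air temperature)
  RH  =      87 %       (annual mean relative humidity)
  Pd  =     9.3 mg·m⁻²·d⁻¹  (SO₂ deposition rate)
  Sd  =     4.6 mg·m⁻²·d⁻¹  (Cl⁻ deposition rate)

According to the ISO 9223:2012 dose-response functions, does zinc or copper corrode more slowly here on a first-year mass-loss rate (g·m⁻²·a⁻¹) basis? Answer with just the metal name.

zinc: f(T) = -0.071·(T−10) [T>10 °C] = -0.9656
  SO₂ term: 0.0129·9.3^0.44·exp(0.046·87-0.9656) = 0.7168
  Cl⁻ term: 0.0175·4.6^0.57·exp(0.008·87+0.085·23.6) = 0.6227
  r_corr = 0.7168 + 0.6227 = 1.34 μm/a
  mass loss = 1.34 μm/a × 7.14 g/cm³ = 9.564 g·m⁻²·a⁻¹
copper: temperature factor f = -0.080·(13.6) = -1.0880
  Pd branch = 0.0053·Pd^0.26·e^(0.059·RH+f) = 0.5405 μm/a
  Sd branch = 0.01025·Sd^0.27·e^(0.036·RH+0.049·T) = 1.127 μm/a
  sum: 0.5405 + 1.127 → r_corr = 1.668 μm/a
  mass loss = 1.668 μm/a × 8.96 g/cm³ = 14.94 g·m⁻²·a⁻¹
Ordering by g·m⁻²·a⁻¹: copper (14.9) > zinc (9.56)

zinc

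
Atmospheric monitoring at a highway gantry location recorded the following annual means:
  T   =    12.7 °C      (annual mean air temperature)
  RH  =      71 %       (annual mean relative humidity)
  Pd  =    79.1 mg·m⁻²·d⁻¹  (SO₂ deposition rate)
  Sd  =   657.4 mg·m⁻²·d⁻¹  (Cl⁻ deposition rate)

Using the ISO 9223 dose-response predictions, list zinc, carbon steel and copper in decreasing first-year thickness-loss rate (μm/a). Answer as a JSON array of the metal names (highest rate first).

["carbon steel", "zinc", "copper"]

zinc: temperature factor f = -0.071·(2.7) = -0.1917
  SO₂ term: 0.0129·79.1^0.44·exp(0.046·71-0.1917) = 1.91
  Cl⁻ term: 0.0175·657.4^0.57·exp(0.008·71+0.085·12.7) = 3.67
  sum: 1.91 + 3.67 → r_corr = 5.58 μm/a
carbon steel: f(T) = -0.054·(T−10) [T>10 °C] = -0.1458
  Pd branch = 1.77·Pd^0.52·e^(0.02·RH+f) = 61.43 μm/a
  Cl⁻ term: 0.102·657.4^0.62·exp(0.033·71+0.04·12.7) = 98.59
  sum: 61.43 + 98.59 → r_corr = 160 μm/a
copper: T>10 °C ⇒ hinge -0.080·(12.7−10) = -0.2160
  SO₂ term: 0.0053·79.1^0.26·exp(0.059·71-0.2160) = 0.8775
  Cl⁻ term: 0.01025·657.4^0.27·exp(0.036·71+0.049·12.7) = 1.419
  r_corr = 0.8775 + 1.419 = 2.296 μm/a
Ordering by μm/a: carbon steel (160) > zinc (5.58) > copper (2.3)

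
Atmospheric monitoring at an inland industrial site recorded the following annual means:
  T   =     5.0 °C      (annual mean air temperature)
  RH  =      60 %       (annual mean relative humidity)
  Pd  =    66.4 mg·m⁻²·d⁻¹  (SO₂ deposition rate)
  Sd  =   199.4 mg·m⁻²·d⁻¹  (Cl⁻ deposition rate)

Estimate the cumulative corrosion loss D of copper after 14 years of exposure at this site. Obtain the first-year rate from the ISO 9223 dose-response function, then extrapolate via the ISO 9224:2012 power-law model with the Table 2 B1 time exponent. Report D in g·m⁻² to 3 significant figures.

copper: T≤10 °C ⇒ hinge +0.126·(5.0−10) = -0.6300
  SO₂ term: 0.0053·66.4^0.26·exp(0.059·60-0.6300) = 0.2896
  Sd branch = 0.01025·Sd^0.27·e^(0.036·RH+0.049·T) = 0.4744 μm/a
  sum: 0.2896 + 0.4744 → r_corr = 0.764 μm/a
Power-law: D(14) = r_corr · 14^0.667
  D(14) = 0.764 × 14^0.667 = 0.764 × 5.814 = 4.442 μm
  Mass loss = 4.442 μm × 8.96 g/cm³ = 39.8 g·m⁻²

D(14) = 39.8 g·m⁻²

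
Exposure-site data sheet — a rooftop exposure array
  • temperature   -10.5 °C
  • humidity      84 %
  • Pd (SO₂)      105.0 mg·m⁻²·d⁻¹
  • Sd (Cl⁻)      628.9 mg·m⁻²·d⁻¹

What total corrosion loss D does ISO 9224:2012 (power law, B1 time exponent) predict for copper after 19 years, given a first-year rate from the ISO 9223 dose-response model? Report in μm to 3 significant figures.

D(19) = 6.48 μm

copper: T≤10 °C ⇒ hinge +0.126·(-10.5−10) = -2.5830
  Pd branch = 0.0053·Pd^0.26·e^(0.059·RH+f) = 0.1907 μm/a
  Cl⁻ term: 0.01025·628.9^0.27·exp(0.036·84+0.049·-10.5) = 0.7181
  r_corr = 0.1907 + 0.7181 = 0.9088 μm/a
Long-term exponent b (ISO 9224 Table 2, B1) = 0.667
  D(19) = 0.9088 × 19^0.667 = 0.9088 × 7.127 = 6.478 μm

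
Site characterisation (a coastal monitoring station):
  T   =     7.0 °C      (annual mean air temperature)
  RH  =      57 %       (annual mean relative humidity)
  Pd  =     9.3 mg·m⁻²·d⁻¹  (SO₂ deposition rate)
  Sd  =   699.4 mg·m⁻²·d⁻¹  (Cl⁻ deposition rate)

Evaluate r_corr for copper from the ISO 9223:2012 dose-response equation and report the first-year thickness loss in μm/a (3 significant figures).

copper: T≤10 °C ⇒ hinge +0.126·(7.0−10) = -0.3780
  SO₂ term: 0.0053·9.3^0.26·exp(0.059·57-0.3780) = 0.1873
  Cl⁻ term: 0.01025·699.4^0.27·exp(0.036·57+0.049·7.0) = 0.6591
  r_corr = 0.1873 + 0.6591 = 0.8463 μm/a

r_corr = 0.846 μm/a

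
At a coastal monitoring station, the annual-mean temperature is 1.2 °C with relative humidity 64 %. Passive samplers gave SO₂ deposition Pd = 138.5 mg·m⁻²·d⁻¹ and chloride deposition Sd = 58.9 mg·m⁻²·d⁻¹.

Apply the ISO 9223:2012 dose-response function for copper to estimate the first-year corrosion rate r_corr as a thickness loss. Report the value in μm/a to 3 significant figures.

r_corr = 0.602 μm/a

copper: temperature factor f = +0.126·(-8.8) = -1.1088
  Pd branch = 0.0053·Pd^0.26·e^(0.059·RH+f) = 0.275 μm/a
  Cl⁻ term: 0.01025·58.9^0.27·exp(0.036·64+0.049·1.2) = 0.3272
  sum: 0.275 + 0.3272 → r_corr = 0.6022 μm/a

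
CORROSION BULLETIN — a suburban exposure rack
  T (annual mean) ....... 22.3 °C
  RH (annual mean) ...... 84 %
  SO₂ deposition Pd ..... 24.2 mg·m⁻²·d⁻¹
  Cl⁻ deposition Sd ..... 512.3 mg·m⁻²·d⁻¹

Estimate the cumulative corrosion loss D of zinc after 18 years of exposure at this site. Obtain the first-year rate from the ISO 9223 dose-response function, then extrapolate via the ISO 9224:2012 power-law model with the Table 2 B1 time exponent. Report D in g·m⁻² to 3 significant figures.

zinc: f(T) = -0.071·(T−10) [T>10 °C] = -0.8733
  Pd branch = 0.0129·Pd^0.44·e^(0.046·RH+f) = 1.043 μm/a
  Sd branch = 0.0175·Sd^0.57·e^(0.008·RH+0.085·T) = 7.989 μm/a
  r_corr = 1.043 + 7.989 = 9.033 μm/a
Long-term exponent b (ISO 9224 Table 2, B1) = 0.813
  D(18) = 9.033 × 18^0.813 = 9.033 × 10.48 = 94.7 μm
  Mass loss = 94.7 μm × 7.14 g/cm³ = 676.2 g·m⁻²

D(18) = 676 g·m⁻²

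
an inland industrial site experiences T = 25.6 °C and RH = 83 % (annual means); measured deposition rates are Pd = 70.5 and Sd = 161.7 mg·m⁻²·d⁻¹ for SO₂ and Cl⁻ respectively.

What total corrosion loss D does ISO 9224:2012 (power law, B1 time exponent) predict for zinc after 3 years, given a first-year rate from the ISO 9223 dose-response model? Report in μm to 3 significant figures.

D(3) = 16.4 μm

zinc: f(T) = -0.071·(T−10) [T>10 °C] = -1.1076
  Pd branch = 0.0129·Pd^0.44·e^(0.046·RH+f) = 1.262 μm/a
  Sd branch = 0.0175·Sd^0.57·e^(0.008·RH+0.085·T) = 5.437 μm/a
  sum: 1.262 + 5.437 → r_corr = 6.699 μm/a
Power-law: D(3) = r_corr · 3^0.813
  D(3) = 6.699 × 3^0.813 = 6.699 × 2.443 = 16.36 μm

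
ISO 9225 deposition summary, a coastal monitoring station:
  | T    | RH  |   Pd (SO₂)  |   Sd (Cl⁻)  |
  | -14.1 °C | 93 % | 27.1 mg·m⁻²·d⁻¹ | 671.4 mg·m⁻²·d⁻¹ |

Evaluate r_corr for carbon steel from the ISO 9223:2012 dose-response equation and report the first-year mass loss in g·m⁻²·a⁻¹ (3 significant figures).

carbon steel: temperature factor f = +0.150·(-24.1) = -3.6150
  SO₂ term: 1.77·27.1^0.52·exp(0.02·93-3.6150) = 1.702
  Sd branch = 0.102·Sd^0.62·e^(0.033·RH+0.04·T) = 70.67 μm/a
  r_corr = 1.702 + 70.67 = 72.37 μm/a
Convert to mass loss: 72.37 μm/a × 7.85 g/cm³ = 568.1 g·m⁻²·a⁻¹

r_corr = 568 g·m⁻²·a⁻¹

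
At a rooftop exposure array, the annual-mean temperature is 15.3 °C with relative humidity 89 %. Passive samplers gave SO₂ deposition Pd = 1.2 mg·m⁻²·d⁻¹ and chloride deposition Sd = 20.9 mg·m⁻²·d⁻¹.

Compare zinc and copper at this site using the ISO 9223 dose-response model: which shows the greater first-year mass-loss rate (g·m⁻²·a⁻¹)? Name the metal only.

zinc: temperature factor f = -0.071·(5.3) = -0.3763
  sulphur-dioxide contribution → 0.5754 μm/a
  chloride contribution → 0.7405 μm/a
  ⇒ r_corr(zinc) = 1.316 μm/a
  mass loss = 1.316 μm/a × 7.14 g/cm³ = 9.396 g·m⁻²·a⁻¹
copper: T>10 °C ⇒ hinge -0.080·(15.3−10) = -0.4240
  sulphur-dioxide contribution → 0.6937 μm/a
  chloride contribution → 1.214 μm/a
  ⇒ r_corr(copper) = 1.908 μm/a
  mass loss = 1.908 μm/a × 8.96 g/cm³ = 17.09 g·m⁻²·a⁻¹
Ordering by g·m⁻²·a⁻¹: copper (17.1) > zinc (9.4)

copper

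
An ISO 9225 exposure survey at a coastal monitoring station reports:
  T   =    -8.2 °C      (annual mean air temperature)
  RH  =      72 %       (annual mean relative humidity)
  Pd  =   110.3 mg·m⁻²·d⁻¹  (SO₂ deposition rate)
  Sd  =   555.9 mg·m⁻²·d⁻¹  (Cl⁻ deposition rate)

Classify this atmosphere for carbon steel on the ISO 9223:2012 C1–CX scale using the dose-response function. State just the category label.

carbon steel: T≤10 °C ⇒ hinge +0.150·(-8.2−10) = -2.7300
  Pd branch = 1.77·Pd^0.52·e^(0.02·RH+f) = 5.622 μm/a
  Sd branch = 0.102·Sd^0.62·e^(0.033·RH+0.04·T) = 39.8 μm/a
  sum: 5.622 + 39.8 → r_corr = 45.43 μm/a
ISO 9223 Table 2 (carbon steel): 25 < 45.4 ≤ 50 μm/a ⇒ C3

C3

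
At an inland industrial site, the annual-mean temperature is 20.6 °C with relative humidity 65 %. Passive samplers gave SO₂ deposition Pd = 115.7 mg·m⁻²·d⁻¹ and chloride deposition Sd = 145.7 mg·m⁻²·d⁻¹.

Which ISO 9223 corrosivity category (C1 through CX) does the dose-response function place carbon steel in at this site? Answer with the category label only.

carbon steel: T>10 °C ⇒ hinge -0.054·(20.6−10) = -0.5724
  sulphur-dioxide contribution → 43.34 μm/a
  chloride contribution → 43.59 μm/a
  total first-year rate 86.93 μm/a
86.9 μm/a falls in (80, 200] for carbon steel → category C5

C5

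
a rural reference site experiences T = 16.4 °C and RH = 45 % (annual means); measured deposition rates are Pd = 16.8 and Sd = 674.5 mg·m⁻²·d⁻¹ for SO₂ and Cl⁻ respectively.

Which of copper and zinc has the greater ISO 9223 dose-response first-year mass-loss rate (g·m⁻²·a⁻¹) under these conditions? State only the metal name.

zinc

copper: T>10 °C ⇒ hinge -0.080·(16.4−10) = -0.5120
  SO₂ term: 0.0053·16.8^0.26·exp(0.059·45-0.5120) = 0.09409
  Cl⁻ term: 0.01025·674.5^0.27·exp(0.036·45+0.049·16.4) = 0.6716
  sum: 0.09409 + 0.6716 → r_corr = 0.7657 μm/a
  mass loss = 0.7657 μm/a × 8.96 g/cm³ = 6.861 g·m⁻²·a⁻¹
zinc: temperature factor f = -0.071·(6.4) = -0.4544
  Pd branch = 0.0129·Pd^0.44·e^(0.046·RH+f) = 0.2246 μm/a
  Cl⁻ term: 0.0175·674.5^0.57·exp(0.008·45+0.085·16.4) = 4.143
  sum: 0.2246 + 4.143 → r_corr = 4.368 μm/a
  mass loss = 4.368 μm/a × 7.14 g/cm³ = 31.18 g·m⁻²·a⁻¹
Ordering by g·m⁻²·a⁻¹: zinc (31.2) > copper (6.86)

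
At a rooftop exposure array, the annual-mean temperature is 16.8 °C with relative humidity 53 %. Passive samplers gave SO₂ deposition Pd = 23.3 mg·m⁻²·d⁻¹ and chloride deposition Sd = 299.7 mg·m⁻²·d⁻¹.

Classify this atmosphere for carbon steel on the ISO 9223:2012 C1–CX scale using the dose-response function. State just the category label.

C4

carbon steel: f(T) = -0.054·(T−10) [T>10 °C] = -0.3672
  sulphur-dioxide contribution → 18.19 μm/a
  chloride contribution → 39.41 μm/a
  total first-year rate 57.6 μm/a
Category bounds: 50…80 μm/a bracket r_corr ⇒ C4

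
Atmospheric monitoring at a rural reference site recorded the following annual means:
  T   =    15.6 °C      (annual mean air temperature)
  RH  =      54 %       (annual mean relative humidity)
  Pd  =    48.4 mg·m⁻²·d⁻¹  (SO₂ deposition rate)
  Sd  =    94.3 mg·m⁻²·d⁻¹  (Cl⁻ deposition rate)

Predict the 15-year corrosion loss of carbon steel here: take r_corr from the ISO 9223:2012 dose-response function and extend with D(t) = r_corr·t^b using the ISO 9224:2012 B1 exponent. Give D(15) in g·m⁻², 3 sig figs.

carbon steel: f(T) = -0.054·(T−10) [T>10 °C] = -0.3024
  Pd branch = 1.77·Pd^0.52·e^(0.02·RH+f) = 28.96 μm/a
  Sd branch = 0.102·Sd^0.62·e^(0.033·RH+0.04·T) = 18.95 μm/a
  r_corr = 28.96 + 18.95 = 47.91 μm/a
ISO 9224: D(t) = r_corr · t^b with b = 0.523 (carbon steel, B1)
  D(15) = 47.91 × 15^0.523 = 47.91 × 4.122 = 197.5 μm
  Mass loss = 197.5 μm × 7.85 g/cm³ = 1550 g·m⁻²

D(15) = 1.55e+03 g·m⁻²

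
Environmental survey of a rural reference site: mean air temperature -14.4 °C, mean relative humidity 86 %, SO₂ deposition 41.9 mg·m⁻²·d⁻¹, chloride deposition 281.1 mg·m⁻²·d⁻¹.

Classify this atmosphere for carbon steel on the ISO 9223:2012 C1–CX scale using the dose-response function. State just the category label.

C3

carbon steel: T≤10 °C ⇒ hinge +0.150·(-14.4−10) = -3.6600
  SO₂ term: 1.77·41.9^0.52·exp(0.02·86-3.6600) = 1.774
  Cl⁻ term: 0.102·281.1^0.62·exp(0.033·86+0.04·-14.4) = 32.3
  r_corr = 1.774 + 32.3 = 34.08 μm/a
34.1 μm/a falls in (25, 50] for carbon steel → category C3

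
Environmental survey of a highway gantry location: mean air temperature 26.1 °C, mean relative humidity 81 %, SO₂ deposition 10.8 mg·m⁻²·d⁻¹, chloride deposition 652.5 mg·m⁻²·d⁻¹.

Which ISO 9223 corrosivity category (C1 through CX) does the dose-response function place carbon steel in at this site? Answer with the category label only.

CX

carbon steel: temperature factor f = -0.054·(16.1) = -0.8694
  sulphur-dioxide contribution → 12.92 μm/a
  chloride contribution → 233.3 μm/a
  ⇒ r_corr(carbon steel) = 246.2 μm/a
246 μm/a falls in (200, 700] for carbon steel → category CX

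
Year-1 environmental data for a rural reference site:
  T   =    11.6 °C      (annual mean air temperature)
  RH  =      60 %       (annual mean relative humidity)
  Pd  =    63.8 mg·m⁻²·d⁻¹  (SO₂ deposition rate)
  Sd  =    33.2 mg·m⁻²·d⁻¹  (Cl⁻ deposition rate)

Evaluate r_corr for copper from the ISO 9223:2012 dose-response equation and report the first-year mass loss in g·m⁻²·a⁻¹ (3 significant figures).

copper: temperature factor f = -0.080·(1.6) = -0.1280
  sulphur-dioxide contribution → 0.4735 μm/a
  chloride contribution → 0.404 μm/a
  ⇒ r_corr(copper) = 0.8775 μm/a
Convert to mass loss: 0.8775 μm/a × 8.96 g/cm³ = 7.862 g·m⁻²·a⁻¹

r_corr = 7.86 g·m⁻²·a⁻¹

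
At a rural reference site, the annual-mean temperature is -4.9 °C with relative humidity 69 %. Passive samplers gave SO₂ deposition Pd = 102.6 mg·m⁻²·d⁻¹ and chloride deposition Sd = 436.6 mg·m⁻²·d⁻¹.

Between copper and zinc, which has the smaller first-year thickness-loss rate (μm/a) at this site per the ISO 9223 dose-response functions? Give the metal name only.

copper

copper: f(T) = +0.126·(T−10) [T≤10 °C] = -1.8774
  sulphur-dioxide contribution → 0.1584 μm/a
  chloride contribution → 0.499 μm/a
  total first-year rate 0.6574 μm/a
zinc: T≤10 °C ⇒ hinge +0.038·(-4.9−10) = -0.5662
  sulphur-dioxide contribution → 1.343 μm/a
  chloride contribution → 0.6408 μm/a
  total first-year rate 1.984 μm/a
Ordering by μm/a: zinc (1.98) > copper (0.657)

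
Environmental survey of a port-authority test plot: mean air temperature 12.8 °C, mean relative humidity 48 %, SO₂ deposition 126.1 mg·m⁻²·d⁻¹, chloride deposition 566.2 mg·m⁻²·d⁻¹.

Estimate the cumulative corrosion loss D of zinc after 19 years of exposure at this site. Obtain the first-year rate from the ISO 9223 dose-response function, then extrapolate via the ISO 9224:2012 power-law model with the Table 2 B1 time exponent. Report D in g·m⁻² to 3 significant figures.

D(19) = 284 g·m⁻²

zinc: f(T) = -0.071·(T−10) [T>10 °C] = -0.1988
  sulphur-dioxide contribution → 0.8081 μm/a
  chloride contribution → 2.828 μm/a
  total first-year rate 3.636 μm/a
Power-law: D(19) = r_corr · 19^0.813
  D(19) = 3.636 × 19^0.813 = 3.636 × 10.96 = 39.84 μm
  Mass loss = 39.84 μm × 7.14 g/cm³ = 284.4 g·m⁻²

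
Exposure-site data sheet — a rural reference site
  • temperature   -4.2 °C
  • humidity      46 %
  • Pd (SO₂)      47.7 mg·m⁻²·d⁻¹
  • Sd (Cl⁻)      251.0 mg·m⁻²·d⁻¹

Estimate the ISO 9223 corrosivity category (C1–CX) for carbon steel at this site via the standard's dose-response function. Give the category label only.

C2

carbon steel: temperature factor f = +0.150·(-14.2) = -2.1300
  SO₂ term: 1.77·47.7^0.52·exp(0.02·46-2.1300) = 3.938
  Sd branch = 0.102·Sd^0.62·e^(0.033·RH+0.04·T) = 12.1 μm/a
  sum: 3.938 + 12.1 → r_corr = 16.04 μm/a
16 μm/a falls in (1.3, 25] for carbon steel → category C2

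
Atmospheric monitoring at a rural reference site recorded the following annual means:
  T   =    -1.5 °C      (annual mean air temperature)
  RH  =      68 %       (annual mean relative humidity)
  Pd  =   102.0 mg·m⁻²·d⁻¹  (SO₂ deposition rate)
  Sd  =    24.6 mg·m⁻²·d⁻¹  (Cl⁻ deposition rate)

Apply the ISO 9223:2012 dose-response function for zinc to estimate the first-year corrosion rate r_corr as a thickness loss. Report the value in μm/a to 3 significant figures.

r_corr = 1.62 μm/a

zinc: T≤10 °C ⇒ hinge +0.038·(-1.5−10) = -0.4370
  Pd branch = 0.0129·Pd^0.44·e^(0.046·RH+f) = 1.456 μm/a
  Sd branch = 0.0175·Sd^0.57·e^(0.008·RH+0.085·T) = 0.1647 μm/a
  r_corr = 1.456 + 0.1647 = 1.62 μm/a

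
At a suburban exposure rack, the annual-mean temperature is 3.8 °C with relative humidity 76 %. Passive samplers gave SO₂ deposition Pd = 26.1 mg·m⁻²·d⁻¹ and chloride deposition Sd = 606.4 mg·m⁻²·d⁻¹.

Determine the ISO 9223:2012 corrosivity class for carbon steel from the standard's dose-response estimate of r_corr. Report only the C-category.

C5

carbon steel: T≤10 °C ⇒ hinge +0.150·(3.8−10) = -0.9300
  sulphur-dioxide contribution → 17.41 μm/a
  chloride contribution → 77.47 μm/a
  total first-year rate 94.88 μm/a
ISO 9223 Table 2 (carbon steel): 80 < 94.9 ≤ 200 μm/a ⇒ C5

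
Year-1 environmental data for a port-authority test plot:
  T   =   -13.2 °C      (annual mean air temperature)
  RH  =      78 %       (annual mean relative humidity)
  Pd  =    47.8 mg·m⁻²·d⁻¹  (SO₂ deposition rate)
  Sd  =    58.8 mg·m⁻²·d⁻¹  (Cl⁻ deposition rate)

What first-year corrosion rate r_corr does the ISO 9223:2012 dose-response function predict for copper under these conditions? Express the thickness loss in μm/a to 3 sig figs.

r_corr = 0.345 μm/a

copper: f(T) = +0.126·(T−10) [T≤10 °C] = -2.9232
  SO₂ term: 0.0053·47.8^0.26·exp(0.059·78-2.9232) = 0.07763
  Cl⁻ term: 0.01025·58.8^0.27·exp(0.036·78+0.049·-13.2) = 0.2673
  r_corr = 0.07763 + 0.2673 = 0.345 μm/a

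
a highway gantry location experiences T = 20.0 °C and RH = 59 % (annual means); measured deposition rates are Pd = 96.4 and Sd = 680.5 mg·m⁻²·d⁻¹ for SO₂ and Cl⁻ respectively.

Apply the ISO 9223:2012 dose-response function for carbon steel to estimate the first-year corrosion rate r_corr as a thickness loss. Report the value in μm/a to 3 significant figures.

r_corr = 127 μm/a

carbon steel: T>10 °C ⇒ hinge -0.054·(20.0−10) = -0.5400
  SO₂ term: 1.77·96.4^0.52·exp(0.02·59-0.5400) = 36.11
  Cl⁻ term: 0.102·680.5^0.62·exp(0.033·59+0.04·20.0) = 90.77
  sum: 36.11 + 90.77 → r_corr = 126.9 μm/a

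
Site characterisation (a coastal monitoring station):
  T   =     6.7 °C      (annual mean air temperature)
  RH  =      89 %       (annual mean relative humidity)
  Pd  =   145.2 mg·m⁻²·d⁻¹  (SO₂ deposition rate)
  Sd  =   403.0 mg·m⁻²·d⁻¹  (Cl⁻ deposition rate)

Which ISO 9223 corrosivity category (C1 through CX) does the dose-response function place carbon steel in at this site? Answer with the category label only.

C5

carbon steel: temperature factor f = +0.150·(-3.3) = -0.4950
  SO₂ term: 1.77·145.2^0.52·exp(0.02·89-0.4950) = 85.17
  Sd branch = 0.102·Sd^0.62·e^(0.033·RH+0.04·T) = 103.7 μm/a
  sum: 85.17 + 103.7 → r_corr = 188.9 μm/a
189 μm/a falls in (80, 200] for carbon steel → category C5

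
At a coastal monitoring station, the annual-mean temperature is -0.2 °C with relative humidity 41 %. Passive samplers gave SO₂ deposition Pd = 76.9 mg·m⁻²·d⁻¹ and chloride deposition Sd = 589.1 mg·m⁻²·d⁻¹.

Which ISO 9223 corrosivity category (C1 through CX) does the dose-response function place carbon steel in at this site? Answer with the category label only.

C3

carbon steel: f(T) = +0.150·(T−10) [T≤10 °C] = -1.5300
  sulphur-dioxide contribution → 8.323 μm/a
  chloride contribution → 20.43 μm/a
  total first-year rate 28.75 μm/a
ISO 9223 Table 2 (carbon steel): 25 < 28.8 ≤ 50 μm/a ⇒ C3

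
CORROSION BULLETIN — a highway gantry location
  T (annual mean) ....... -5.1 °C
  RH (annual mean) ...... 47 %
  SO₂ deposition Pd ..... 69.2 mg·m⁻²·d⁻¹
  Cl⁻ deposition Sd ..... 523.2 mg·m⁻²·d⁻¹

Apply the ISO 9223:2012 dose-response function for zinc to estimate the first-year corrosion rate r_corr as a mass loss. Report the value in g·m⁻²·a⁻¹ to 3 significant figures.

r_corr = 7.09 g·m⁻²·a⁻¹

zinc: T≤10 °C ⇒ hinge +0.038·(-5.1−10) = -0.5738
  Pd branch = 0.0129·Pd^0.44·e^(0.046·RH+f) = 0.4074 μm/a
  Sd branch = 0.0175·Sd^0.57·e^(0.008·RH+0.085·T) = 0.5857 μm/a
  r_corr = 0.4074 + 0.5857 = 0.9931 μm/a
Convert to mass loss: 0.9931 μm/a × 7.14 g/cm³ = 7.091 g·m⁻²·a⁻¹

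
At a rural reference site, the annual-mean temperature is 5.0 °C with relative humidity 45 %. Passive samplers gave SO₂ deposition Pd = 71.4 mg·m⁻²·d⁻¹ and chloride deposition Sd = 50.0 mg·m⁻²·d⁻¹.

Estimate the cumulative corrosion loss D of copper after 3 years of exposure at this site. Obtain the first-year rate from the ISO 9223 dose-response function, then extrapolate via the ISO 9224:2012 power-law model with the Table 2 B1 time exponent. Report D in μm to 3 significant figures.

D(3) = 0.649 μm

copper: T≤10 °C ⇒ hinge +0.126·(5.0−10) = -0.6300
  sulphur-dioxide contribution → 0.1218 μm/a
  chloride contribution → 0.1903 μm/a
  total first-year rate 0.3121 μm/a
ISO 9224: D(t) = r_corr · t^b with b = 0.667 (copper, B1)
  D(3) = 0.3121 × 3^0.667 = 0.3121 × 2.081 = 0.6494 μm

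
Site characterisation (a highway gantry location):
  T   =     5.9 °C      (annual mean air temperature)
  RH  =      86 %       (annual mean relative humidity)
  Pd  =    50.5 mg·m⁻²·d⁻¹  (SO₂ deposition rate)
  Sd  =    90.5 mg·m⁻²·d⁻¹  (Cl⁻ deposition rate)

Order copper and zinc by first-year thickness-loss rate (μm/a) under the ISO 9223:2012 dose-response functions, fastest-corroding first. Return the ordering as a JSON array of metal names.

copper: f(T) = +0.126·(T−10) [T≤10 °C] = -0.5166
  sulphur-dioxide contribution → 1.401 μm/a
  chloride contribution → 1.021 μm/a
  total first-year rate 2.422 μm/a
zinc: temperature factor f = +0.038·(-4.1) = -0.1558
  sulphur-dioxide contribution → 3.239 μm/a
  chloride contribution → 0.7498 μm/a
  total first-year rate 3.989 μm/a
Ordering by μm/a: zinc (3.99) > copper (2.42)

["zinc", "copper"]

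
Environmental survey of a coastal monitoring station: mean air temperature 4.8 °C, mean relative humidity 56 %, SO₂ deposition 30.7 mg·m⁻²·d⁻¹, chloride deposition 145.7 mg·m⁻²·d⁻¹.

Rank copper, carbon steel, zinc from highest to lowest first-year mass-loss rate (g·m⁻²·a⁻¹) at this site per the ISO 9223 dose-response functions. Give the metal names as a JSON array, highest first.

copper: T≤10 °C ⇒ hinge +0.126·(4.8−10) = -0.6552
  sulphur-dioxide contribution → 0.1825 μm/a
  chloride contribution → 0.3737 μm/a
  ⇒ r_corr(copper) = 0.5562 μm/a
  mass loss = 0.5562 μm/a × 8.96 g/cm³ = 4.984 g·m⁻²·a⁻¹
carbon steel: f(T) = +0.150·(T−10) [T≤10 °C] = -0.7800
  sulphur-dioxide contribution → 14.76 μm/a
  chloride contribution → 17.21 μm/a
  ⇒ r_corr(carbon steel) = 31.97 μm/a
  mass loss = 31.97 μm/a × 7.85 g/cm³ = 251 g·m⁻²·a⁻¹
zinc: temperature factor f = +0.038·(-5.2) = -0.1976
  sulphur-dioxide contribution → 0.6279 μm/a
  chloride contribution → 0.7046 μm/a
  total first-year rate 1.332 μm/a
  mass loss = 1.332 μm/a × 7.14 g/cm³ = 9.514 g·m⁻²·a⁻¹
Ordering by g·m⁻²·a⁻¹: carbon steel (251) > zinc (9.51) > copper (4.98)

["carbon steel", "zinc", "copper"]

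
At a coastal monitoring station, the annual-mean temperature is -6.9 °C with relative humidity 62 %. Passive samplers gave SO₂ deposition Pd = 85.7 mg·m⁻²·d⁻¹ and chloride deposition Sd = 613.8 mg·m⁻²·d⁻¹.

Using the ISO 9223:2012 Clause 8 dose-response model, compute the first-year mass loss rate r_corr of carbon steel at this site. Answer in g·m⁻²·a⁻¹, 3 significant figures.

carbon steel: f(T) = +0.150·(T−10) [T≤10 °C] = -2.5350
  SO₂ term: 1.77·85.7^0.52·exp(0.02·62-2.5350) = 4.906
  Sd branch = 0.102·Sd^0.62·e^(0.033·RH+0.04·T) = 32.05 μm/a
  sum: 4.906 + 32.05 → r_corr = 36.96 μm/a
Convert to mass loss: 36.96 μm/a × 7.85 g/cm³ = 290.1 g·m⁻²·a⁻¹

r_corr = 290 g·m⁻²·a⁻¹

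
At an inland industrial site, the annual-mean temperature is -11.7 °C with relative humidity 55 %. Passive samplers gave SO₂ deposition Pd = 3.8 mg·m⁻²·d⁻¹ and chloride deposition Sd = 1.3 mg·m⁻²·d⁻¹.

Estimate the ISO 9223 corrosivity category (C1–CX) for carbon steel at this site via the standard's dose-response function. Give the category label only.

carbon steel: temperature factor f = +0.150·(-21.7) = -3.2550
  SO₂ term: 1.77·3.8^0.52·exp(0.02·55-3.2550) = 0.4107
  Cl⁻ term: 0.102·1.3^0.62·exp(0.033·55+0.04·-11.7) = 0.4616
  sum: 0.4107 + 0.4616 → r_corr = 0.8723 μm/a
Category bounds: 0…1.3 μm/a bracket r_corr ⇒ C1

C1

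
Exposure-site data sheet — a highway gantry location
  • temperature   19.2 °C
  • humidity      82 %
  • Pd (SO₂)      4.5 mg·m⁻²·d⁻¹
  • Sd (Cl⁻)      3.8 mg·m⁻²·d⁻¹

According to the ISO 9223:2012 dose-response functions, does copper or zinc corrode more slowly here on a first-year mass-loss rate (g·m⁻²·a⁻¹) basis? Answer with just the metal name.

zinc

copper: T>10 °C ⇒ hinge -0.080·(19.2−10) = -0.7360
  sulphur-dioxide contribution → 0.4738 μm/a
  chloride contribution → 0.7209 μm/a
  total first-year rate 1.195 μm/a
  mass loss = 1.195 μm/a × 8.96 g/cm³ = 10.7 g·m⁻²·a⁻¹
zinc: temperature factor f = -0.071·(9.2) = -0.6532
  sulphur-dioxide contribution → 0.5656 μm/a
  chloride contribution → 0.3691 μm/a
  total first-year rate 0.9347 μm/a
  mass loss = 0.9347 μm/a × 7.14 g/cm³ = 6.674 g·m⁻²·a⁻¹
Ordering by g·m⁻²·a⁻¹: copper (10.7) > zinc (6.67)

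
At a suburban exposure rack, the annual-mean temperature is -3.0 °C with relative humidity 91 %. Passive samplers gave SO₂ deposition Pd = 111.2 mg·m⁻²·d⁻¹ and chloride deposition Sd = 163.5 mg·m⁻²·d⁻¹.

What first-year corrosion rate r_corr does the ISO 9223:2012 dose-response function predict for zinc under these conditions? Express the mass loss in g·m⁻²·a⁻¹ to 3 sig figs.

r_corr = 33.0 g·m⁻²·a⁻¹

zinc: temperature factor f = +0.038·(-13.0) = -0.4940
  sulphur-dioxide contribution → 4.114 μm/a
  chloride contribution → 0.5131 μm/a
  total first-year rate 4.627 μm/a
Convert to mass loss: 4.627 μm/a × 7.14 g/cm³ = 33.04 g·m⁻²·a⁻¹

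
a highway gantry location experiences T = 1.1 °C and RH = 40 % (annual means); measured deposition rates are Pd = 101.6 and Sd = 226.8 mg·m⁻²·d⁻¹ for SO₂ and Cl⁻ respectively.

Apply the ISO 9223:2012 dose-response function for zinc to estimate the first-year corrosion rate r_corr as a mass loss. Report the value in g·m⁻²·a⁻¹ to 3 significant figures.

r_corr = 7.32 g·m⁻²·a⁻¹

zinc: T≤10 °C ⇒ hinge +0.038·(1.1−10) = -0.3382
  sulphur-dioxide contribution → 0.4424 μm/a
  chloride contribution → 0.5826 μm/a
  total first-year rate 1.025 μm/a
Convert to mass loss: 1.025 μm/a × 7.14 g/cm³ = 7.318 g·m⁻²·a⁻¹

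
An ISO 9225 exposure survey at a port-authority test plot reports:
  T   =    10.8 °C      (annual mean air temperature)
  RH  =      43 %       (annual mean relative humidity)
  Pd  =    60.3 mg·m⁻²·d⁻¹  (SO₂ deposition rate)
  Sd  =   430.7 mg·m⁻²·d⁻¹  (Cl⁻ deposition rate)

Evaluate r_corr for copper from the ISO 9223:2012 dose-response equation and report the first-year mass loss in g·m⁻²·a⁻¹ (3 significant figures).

r_corr = 5.41 g·m⁻²·a⁻¹

copper: f(T) = -0.080·(T−10) [T>10 °C] = -0.0640
  SO₂ term: 0.0053·60.3^0.26·exp(0.059·43-0.0640) = 0.1825
  Sd branch = 0.01025·Sd^0.27·e^(0.036·RH+0.049·T) = 0.4208 μm/a
  r_corr = 0.1825 + 0.4208 = 0.6033 μm/a
Convert to mass loss: 0.6033 μm/a × 8.96 g/cm³ = 5.405 g·m⁻²·a⁻¹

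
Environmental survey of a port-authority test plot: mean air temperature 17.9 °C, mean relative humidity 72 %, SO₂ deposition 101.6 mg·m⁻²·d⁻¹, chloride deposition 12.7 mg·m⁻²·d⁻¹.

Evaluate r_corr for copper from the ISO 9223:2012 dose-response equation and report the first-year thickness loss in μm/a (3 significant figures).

copper: f(T) = -0.080·(T−10) [T>10 °C] = -0.6320
  Pd branch = 0.0053·Pd^0.26·e^(0.059·RH+f) = 0.6554 μm/a
  Cl⁻ term: 0.01025·12.7^0.27·exp(0.036·72+0.049·17.9) = 0.6537
  sum: 0.6554 + 0.6537 → r_corr = 1.309 μm/a

r_corr = 1.31 μm/a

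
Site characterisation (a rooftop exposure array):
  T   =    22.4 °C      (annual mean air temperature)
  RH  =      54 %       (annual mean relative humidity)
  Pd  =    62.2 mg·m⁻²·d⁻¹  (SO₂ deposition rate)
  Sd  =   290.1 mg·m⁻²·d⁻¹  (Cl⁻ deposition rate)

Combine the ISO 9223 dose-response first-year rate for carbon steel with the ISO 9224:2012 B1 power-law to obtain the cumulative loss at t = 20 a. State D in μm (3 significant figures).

D(20) = 349 μm

carbon steel: f(T) = -0.054·(T−10) [T>10 °C] = -0.6696
  sulphur-dioxide contribution → 22.85 μm/a
  chloride contribution → 49.94 μm/a
  total first-year rate 72.79 μm/a
Long-term exponent b (ISO 9224 Table 2, B1) = 0.523
  D(20) = 72.79 × 20^0.523 = 72.79 × 4.791 = 348.8 μm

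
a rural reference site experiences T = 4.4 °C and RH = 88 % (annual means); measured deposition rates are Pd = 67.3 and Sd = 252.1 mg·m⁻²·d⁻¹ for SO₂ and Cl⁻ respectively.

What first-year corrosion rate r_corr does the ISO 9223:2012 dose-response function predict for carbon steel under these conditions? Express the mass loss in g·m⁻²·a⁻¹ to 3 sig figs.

carbon steel: f(T) = +0.150·(T−10) [T≤10 °C] = -0.8400
  Pd branch = 1.77·Pd^0.52·e^(0.02·RH+f) = 39.64 μm/a
  Cl⁻ term: 0.102·252.1^0.62·exp(0.033·88+0.04·4.4) = 68.42
  r_corr = 39.64 + 68.42 = 108.1 μm/a
Convert to mass loss: 108.1 μm/a × 7.85 g/cm³ = 848.3 g·m⁻²·a⁻¹

r_corr = 848 g·m⁻²·a⁻¹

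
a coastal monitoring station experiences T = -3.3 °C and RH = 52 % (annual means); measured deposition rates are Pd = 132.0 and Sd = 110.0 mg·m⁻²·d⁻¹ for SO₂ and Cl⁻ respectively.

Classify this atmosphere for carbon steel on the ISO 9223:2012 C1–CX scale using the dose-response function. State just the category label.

C2

carbon steel: f(T) = +0.150·(T−10) [T≤10 °C] = -1.9950
  SO₂ term: 1.77·132.0^0.52·exp(0.02·52-1.9950) = 8.628
  Cl⁻ term: 0.102·110.0^0.62·exp(0.033·52+0.04·-3.3) = 9.166
  r_corr = 8.628 + 9.166 = 17.79 μm/a
ISO 9223 Table 2 (carbon steel): 1.3 < 17.8 ≤ 25 μm/a ⇒ C2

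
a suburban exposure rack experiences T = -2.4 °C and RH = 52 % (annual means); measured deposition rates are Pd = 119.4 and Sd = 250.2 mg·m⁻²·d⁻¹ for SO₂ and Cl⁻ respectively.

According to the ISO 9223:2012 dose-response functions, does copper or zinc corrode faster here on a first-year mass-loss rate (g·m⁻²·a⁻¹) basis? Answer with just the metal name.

zinc

copper: T≤10 °C ⇒ hinge +0.126·(-2.4−10) = -1.5624
  sulphur-dioxide contribution → 0.08283 μm/a
  chloride contribution → 0.2631 μm/a
  ⇒ r_corr(copper) = 0.346 μm/a
  mass loss = 0.346 μm/a × 8.96 g/cm³ = 3.1 g·m⁻²·a⁻¹
zinc: temperature factor f = +0.038·(-12.4) = -0.4712
  sulphur-dioxide contribution → 0.7222 μm/a
  chloride contribution → 0.5037 μm/a
  ⇒ r_corr(zinc) = 1.226 μm/a
  mass loss = 1.226 μm/a × 7.14 g/cm³ = 8.753 g·m⁻²·a⁻¹
Ordering by g·m⁻²·a⁻¹: zinc (8.75) > copper (3.1)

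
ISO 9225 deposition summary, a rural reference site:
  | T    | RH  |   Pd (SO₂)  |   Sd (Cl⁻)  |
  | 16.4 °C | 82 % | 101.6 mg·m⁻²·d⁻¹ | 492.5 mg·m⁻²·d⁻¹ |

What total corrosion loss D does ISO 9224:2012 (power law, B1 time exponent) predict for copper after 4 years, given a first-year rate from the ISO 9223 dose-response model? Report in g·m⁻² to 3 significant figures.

copper: T>10 °C ⇒ hinge -0.080·(16.4−10) = -0.5120
  sulphur-dioxide contribution → 1.333 μm/a
  chloride contribution → 2.337 μm/a
  total first-year rate 3.67 μm/a
ISO 9224: D(t) = r_corr · t^b with b = 0.667 (copper, B1)
  D(4) = 3.67 × 4^0.667 = 3.67 × 2.521 = 9.253 μm
  Mass loss = 9.253 μm × 8.96 g/cm³ = 82.9 g·m⁻²

D(4) = 82.9 g·m⁻²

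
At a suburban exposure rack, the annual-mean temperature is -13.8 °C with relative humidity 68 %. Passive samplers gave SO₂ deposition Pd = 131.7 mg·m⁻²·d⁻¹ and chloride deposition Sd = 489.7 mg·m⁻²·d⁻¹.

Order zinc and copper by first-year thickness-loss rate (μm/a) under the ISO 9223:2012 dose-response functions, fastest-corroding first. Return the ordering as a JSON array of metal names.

zinc: temperature factor f = +0.038·(-23.8) = -0.9044
  Pd branch = 0.0129·Pd^0.44·e^(0.046·RH+f) = 1.021 μm/a
  Sd branch = 0.0175·Sd^0.57·e^(0.008·RH+0.085·T) = 0.3185 μm/a
  r_corr = 1.021 + 0.3185 = 1.339 μm/a
copper: T≤10 °C ⇒ hinge +0.126·(-13.8−10) = -2.9988
  Pd branch = 0.0053·Pd^0.26·e^(0.059·RH+f) = 0.05193 μm/a
  Sd branch = 0.01025·Sd^0.27·e^(0.036·RH+0.049·T) = 0.321 μm/a
  r_corr = 0.05193 + 0.321 = 0.3729 μm/a
Ordering by μm/a: zinc (1.34) > copper (0.373)

["zinc", "copper"]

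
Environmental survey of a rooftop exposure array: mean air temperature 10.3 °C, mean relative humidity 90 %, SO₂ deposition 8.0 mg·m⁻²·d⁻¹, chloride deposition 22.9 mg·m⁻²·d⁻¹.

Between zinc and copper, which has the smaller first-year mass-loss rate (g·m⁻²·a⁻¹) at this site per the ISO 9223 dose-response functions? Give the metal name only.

zinc: temperature factor f = -0.071·(0.3) = -0.0213
  sulphur-dioxide contribution → 1.98 μm/a
  chloride contribution → 0.5141 μm/a
  ⇒ r_corr(zinc) = 2.494 μm/a
  mass loss = 2.494 μm/a × 7.14 g/cm³ = 17.81 g·m⁻²·a⁻¹
copper: T>10 °C ⇒ hinge -0.080·(10.3−10) = -0.0240
  sulphur-dioxide contribution → 1.798 μm/a
  chloride contribution → 1.01 μm/a
  ⇒ r_corr(copper) = 2.808 μm/a
  mass loss = 2.808 μm/a × 8.96 g/cm³ = 25.16 g·m⁻²·a⁻¹
Ordering by g·m⁻²·a⁻¹: copper (25.2) > zinc (17.8)

zinc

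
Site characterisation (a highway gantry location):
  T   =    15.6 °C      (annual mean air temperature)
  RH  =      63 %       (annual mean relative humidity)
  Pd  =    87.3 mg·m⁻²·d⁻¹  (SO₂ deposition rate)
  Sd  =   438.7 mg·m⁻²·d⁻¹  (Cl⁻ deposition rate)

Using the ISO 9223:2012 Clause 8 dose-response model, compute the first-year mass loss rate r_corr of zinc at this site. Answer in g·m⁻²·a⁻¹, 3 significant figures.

r_corr = 33.0 g·m⁻²·a⁻¹

zinc: f(T) = -0.071·(T−10) [T>10 °C] = -0.3976
  SO₂ term: 0.0129·87.3^0.44·exp(0.046·63-0.3976) = 1.123
  Cl⁻ term: 0.0175·438.7^0.57·exp(0.008·63+0.085·15.6) = 3.498
  r_corr = 1.123 + 3.498 = 4.622 μm/a
Convert to mass loss: 4.622 μm/a × 7.14 g/cm³ = 33 g·m⁻²·a⁻¹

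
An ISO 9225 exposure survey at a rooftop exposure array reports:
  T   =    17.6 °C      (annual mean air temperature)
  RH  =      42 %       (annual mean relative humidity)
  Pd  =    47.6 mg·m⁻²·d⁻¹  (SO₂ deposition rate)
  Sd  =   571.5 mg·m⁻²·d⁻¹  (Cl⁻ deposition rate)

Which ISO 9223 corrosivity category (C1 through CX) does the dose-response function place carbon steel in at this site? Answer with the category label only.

carbon steel: f(T) = -0.054·(T−10) [T>10 °C] = -0.4104
  Pd branch = 1.77·Pd^0.52·e^(0.02·RH+f) = 20.27 μm/a
  Sd branch = 0.102·Sd^0.62·e^(0.033·RH+0.04·T) = 42.23 μm/a
  sum: 20.27 + 42.23 → r_corr = 62.5 μm/a
ISO 9223 Table 2 (carbon steel): 50 < 62.5 ≤ 80 μm/a ⇒ C4

C4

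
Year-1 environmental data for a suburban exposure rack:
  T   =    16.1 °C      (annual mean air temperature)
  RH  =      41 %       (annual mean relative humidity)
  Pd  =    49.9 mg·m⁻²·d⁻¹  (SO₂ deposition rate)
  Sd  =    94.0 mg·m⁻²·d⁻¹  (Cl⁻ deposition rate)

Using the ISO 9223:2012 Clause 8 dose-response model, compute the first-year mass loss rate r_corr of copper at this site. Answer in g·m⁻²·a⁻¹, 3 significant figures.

r_corr = 3.92 g·m⁻²·a⁻¹

copper: f(T) = -0.080·(T−10) [T>10 °C] = -0.4880
  Pd branch = 0.0053·Pd^0.26·e^(0.059·RH+f) = 0.101 μm/a
  Sd branch = 0.01025·Sd^0.27·e^(0.036·RH+0.049·T) = 0.3366 μm/a
  r_corr = 0.101 + 0.3366 = 0.4376 μm/a
Convert to mass loss: 0.4376 μm/a × 8.96 g/cm³ = 3.921 g·m⁻²·a⁻¹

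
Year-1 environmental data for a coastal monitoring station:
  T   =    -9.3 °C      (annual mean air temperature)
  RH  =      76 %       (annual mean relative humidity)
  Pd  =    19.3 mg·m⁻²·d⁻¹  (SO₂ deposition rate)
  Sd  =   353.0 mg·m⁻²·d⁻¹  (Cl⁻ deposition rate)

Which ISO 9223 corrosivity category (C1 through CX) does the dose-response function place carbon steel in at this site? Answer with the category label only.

carbon steel: f(T) = +0.150·(T−10) [T≤10 °C] = -2.8950
  Pd branch = 1.77·Pd^0.52·e^(0.02·RH+f) = 2.086 μm/a
  Sd branch = 0.102·Sd^0.62·e^(0.033·RH+0.04·T) = 32.8 μm/a
  sum: 2.086 + 32.8 → r_corr = 34.89 μm/a
34.9 μm/a falls in (25, 50] for carbon steel → category C3

C3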